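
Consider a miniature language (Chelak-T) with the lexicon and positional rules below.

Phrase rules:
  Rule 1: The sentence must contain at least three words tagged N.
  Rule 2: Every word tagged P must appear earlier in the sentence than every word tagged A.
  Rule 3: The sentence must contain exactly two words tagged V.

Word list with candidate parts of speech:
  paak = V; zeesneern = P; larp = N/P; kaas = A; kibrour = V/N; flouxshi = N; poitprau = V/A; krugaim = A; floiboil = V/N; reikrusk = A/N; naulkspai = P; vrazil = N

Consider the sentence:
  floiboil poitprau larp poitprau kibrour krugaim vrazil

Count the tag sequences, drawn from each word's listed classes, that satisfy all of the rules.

6

Candidates per position — 1:floiboil {V,N}; 2:poitprau {V,A}; 3:larp {N,P}; 4:poitprau {V,A}; 5:kibrour {V,N}; 6:krugaim {A}; 7:vrazil {N}.
There are 32 candidate sequences in total.
Checking each against the rules leaves 6 sequences.
Count = 6.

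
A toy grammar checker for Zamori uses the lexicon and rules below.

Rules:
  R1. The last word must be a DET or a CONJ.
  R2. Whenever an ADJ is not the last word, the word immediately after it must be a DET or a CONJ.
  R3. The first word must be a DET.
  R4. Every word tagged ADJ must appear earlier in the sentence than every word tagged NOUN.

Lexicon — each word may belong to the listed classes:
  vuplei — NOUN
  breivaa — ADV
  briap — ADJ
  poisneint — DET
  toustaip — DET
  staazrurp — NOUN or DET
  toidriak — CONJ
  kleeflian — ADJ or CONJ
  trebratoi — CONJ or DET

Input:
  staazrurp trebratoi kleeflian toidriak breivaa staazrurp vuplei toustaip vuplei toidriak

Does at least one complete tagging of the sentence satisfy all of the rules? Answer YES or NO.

Candidates per position — 1:staazrurp {NOUN,DET}; 2:trebratoi {CONJ,DET}; 3:kleeflian {ADJ,CONJ}; 4:toidriak {CONJ}; 5:breivaa {ADV}; 6:staazrurp {NOUN,DET}; 7:vuplei {NOUN}; 8:toustaip {DET}; 9:vuplei {NOUN}; 10:toidriak {CONJ}.
One satisfying assignment: DET DET ADJ CONJ ADV DET NOUN DET NOUN CONJ.
Rule-by-rule: rule 1 satisfied; rule 2 satisfied; rule 3 satisfied; rule 4 satisfied.

YES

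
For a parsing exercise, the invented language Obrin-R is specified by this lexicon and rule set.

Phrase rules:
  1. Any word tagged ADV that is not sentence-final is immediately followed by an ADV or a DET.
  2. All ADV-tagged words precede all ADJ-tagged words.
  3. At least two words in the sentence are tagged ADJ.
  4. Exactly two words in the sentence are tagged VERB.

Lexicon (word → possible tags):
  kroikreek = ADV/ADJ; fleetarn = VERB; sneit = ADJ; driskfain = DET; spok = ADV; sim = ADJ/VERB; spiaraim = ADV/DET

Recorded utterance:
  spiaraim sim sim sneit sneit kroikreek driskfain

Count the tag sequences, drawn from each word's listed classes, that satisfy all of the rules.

Candidates per position — 1:spiaraim {ADV,DET}; 2:sim {ADJ,VERB}; 3:sim {ADJ,VERB}; 4:sneit {ADJ}; 5:sneit {ADJ}; 6:kroikreek {ADV,ADJ}; 7:driskfain {DET}.
There are 16 candidate sequences in total.
The sequences that satisfy every rule: DET VERB VERB ADJ ADJ ADJ DET.
Count = 1.

1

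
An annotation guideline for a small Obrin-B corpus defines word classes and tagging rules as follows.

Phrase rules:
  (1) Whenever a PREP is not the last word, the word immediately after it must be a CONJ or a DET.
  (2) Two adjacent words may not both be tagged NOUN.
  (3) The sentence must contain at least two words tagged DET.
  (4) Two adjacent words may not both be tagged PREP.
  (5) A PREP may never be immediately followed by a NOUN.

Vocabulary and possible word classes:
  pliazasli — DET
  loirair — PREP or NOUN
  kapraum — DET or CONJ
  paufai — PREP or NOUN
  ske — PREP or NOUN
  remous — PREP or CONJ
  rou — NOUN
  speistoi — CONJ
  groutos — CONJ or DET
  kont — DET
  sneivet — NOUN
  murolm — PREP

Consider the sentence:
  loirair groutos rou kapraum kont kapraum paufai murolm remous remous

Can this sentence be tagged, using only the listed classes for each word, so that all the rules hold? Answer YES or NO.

Candidates per position — 1:loirair {PREP,NOUN}; 2:groutos {CONJ,DET}; 3:rou {NOUN}; 4:kapraum {DET,CONJ}; 5:kont {DET}; 6:kapraum {DET,CONJ}; 7:paufai {PREP,NOUN}; 8:murolm {PREP}; 9:remous {PREP,CONJ}; 10:remous {PREP,CONJ}.
One satisfying assignment: PREP DET NOUN DET DET CONJ NOUN PREP CONJ PREP.
Verifying each rule — rule 1 ok; rule 2 ok; rule 3 ok; rule 4 ok; rule 5 ok.

YES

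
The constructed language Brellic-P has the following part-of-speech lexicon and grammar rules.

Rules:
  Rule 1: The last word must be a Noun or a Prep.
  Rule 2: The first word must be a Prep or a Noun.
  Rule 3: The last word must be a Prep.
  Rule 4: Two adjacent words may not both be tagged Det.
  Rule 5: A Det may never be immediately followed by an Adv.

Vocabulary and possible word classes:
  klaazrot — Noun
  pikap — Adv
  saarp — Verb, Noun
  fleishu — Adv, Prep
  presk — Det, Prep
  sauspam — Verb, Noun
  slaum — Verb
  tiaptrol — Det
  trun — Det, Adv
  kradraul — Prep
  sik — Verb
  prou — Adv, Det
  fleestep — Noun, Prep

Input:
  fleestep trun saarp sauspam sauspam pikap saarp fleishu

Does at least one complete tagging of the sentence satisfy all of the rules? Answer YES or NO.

YES

Candidates per position — 1:fleestep {Noun,Prep}; 2:trun {Det,Adv}; 3:saarp {Verb,Noun}; 4:sauspam {Verb,Noun}; 5:sauspam {Verb,Noun}; 6:pikap {Adv}; 7:saarp {Verb,Noun}; 8:fleishu {Adv,Prep}.
One satisfying assignment: Noun Det Verb Verb Noun Adv Verb Prep.
Verifying each rule — rule 1 ok; rule 2 ok; rule 3 ok; rule 4 ok; rule 5 ok.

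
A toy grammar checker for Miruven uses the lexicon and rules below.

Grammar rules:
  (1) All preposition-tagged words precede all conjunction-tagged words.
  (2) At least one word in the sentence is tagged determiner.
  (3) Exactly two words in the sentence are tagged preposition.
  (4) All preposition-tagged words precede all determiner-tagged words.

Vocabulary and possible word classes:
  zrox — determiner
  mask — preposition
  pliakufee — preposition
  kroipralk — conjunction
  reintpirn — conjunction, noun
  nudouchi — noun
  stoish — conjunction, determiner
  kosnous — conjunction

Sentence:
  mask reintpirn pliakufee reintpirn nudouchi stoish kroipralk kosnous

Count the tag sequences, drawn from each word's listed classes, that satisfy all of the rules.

Candidates per position — 1:mask {preposition}; 2:reintpirn {conjunction,noun}; 3:pliakufee {preposition}; 4:reintpirn {conjunction,noun}; 5:nudouchi {noun}; 6:stoish {conjunction,determiner}; 7:kroipralk {conjunction}; 8:kosnous {conjunction}.
There are 8 candidate sequences in total.
The sequences that satisfy every rule: preposition noun preposition conjunction noun determiner conjunction conjunction; preposition noun preposition noun noun determiner conjunction conjunction.
Count = 2.

2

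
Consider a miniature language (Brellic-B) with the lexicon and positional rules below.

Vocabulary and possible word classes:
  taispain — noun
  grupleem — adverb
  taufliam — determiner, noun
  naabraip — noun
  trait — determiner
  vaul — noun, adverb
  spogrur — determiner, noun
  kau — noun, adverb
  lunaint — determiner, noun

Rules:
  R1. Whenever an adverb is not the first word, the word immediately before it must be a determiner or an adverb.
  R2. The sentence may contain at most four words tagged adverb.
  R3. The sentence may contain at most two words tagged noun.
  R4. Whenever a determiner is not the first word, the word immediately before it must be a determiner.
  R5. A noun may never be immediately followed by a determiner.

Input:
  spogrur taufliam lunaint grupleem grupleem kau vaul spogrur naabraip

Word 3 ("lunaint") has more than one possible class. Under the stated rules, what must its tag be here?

determiner

Candidates per position — 1:spogrur {determiner,noun}; 2:taufliam {determiner,noun}; 3:lunaint {determiner,noun}; 4:grupleem {adverb}; 5:grupleem {adverb}; 6:kau {noun,adverb}; 7:vaul {noun,adverb}; 8:spogrur {determiner,noun}; 9:naabraip {noun}.
If word 3 were noun, no tagging could satisfy rule 1; so word 3 is determiner.
If word 8 were determiner, no tagging could satisfy rule 4; so word 8 is noun.
If word 1 were noun, no tagging could satisfy rule 3; so word 1 is determiner.
If word 2 were noun, no tagging could satisfy rule 3; so word 2 is determiner.
If word 6 were noun, no tagging could satisfy rule 3; so word 6 is adverb.
If word 7 were noun, no tagging could satisfy rule 3; so word 7 is adverb.
That leaves exactly one tagging: determiner determiner determiner adverb adverb adverb adverb noun noun.
Check: rule 1 ok; rule 2 ok; rule 3 ok; rule 4 ok; rule 5 ok.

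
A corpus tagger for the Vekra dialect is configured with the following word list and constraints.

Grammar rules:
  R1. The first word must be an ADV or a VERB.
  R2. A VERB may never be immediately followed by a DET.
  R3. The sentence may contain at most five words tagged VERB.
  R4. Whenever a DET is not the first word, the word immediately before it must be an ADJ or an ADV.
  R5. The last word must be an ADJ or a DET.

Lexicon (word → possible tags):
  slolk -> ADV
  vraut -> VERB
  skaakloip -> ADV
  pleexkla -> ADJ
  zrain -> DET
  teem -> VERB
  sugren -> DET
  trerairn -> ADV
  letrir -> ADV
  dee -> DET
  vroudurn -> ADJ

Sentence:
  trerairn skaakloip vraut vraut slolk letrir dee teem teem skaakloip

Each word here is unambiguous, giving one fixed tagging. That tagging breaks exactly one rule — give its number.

5

Fixed tagging: ADV ADV VERB VERB ADV ADV DET VERB VERB ADV.
Rule check: R1 holds, R2 holds, R3 holds, R4 holds, R5 violated.
Only rule 5 fails.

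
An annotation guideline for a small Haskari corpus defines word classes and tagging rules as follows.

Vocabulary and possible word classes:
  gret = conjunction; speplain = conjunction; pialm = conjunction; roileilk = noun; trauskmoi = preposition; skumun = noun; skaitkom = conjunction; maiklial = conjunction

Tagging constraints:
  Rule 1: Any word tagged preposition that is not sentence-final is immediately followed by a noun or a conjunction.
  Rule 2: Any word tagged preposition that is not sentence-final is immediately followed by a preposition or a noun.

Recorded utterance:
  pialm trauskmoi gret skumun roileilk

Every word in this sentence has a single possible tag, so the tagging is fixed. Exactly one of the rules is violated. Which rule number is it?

2

Fixed tagging: conjunction preposition conjunction noun noun.
Checking each rule: R1 ✓, R2 ✗.
Only rule 2 fails.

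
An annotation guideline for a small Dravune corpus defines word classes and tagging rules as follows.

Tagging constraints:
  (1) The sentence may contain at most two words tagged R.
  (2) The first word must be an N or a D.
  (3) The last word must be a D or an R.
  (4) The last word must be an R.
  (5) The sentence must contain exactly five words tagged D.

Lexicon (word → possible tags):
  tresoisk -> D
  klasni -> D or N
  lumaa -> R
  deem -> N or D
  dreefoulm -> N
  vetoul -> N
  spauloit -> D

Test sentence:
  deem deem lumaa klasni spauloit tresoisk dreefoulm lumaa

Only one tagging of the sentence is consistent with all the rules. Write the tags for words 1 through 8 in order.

D D R D D D N R

Candidates per position — 1:deem {N,D}; 2:deem {N,D}; 3:lumaa {R}; 4:klasni {D,N}; 5:spauloit {D}; 6:tresoisk {D}; 7:dreefoulm {N}; 8:lumaa {R}.
At position 1, choosing N makes rule 5 impossible to satisfy; hence D.
At position 2, choosing N makes rule 5 impossible to satisfy; hence D.
At position 4, choosing N makes rule 5 impossible to satisfy; hence D.
That leaves exactly one tagging: D D R D D D N R.
Rule-by-rule: rule 1 ok; rule 2 ok; rule 3 ok; rule 4 ok; rule 5 ok.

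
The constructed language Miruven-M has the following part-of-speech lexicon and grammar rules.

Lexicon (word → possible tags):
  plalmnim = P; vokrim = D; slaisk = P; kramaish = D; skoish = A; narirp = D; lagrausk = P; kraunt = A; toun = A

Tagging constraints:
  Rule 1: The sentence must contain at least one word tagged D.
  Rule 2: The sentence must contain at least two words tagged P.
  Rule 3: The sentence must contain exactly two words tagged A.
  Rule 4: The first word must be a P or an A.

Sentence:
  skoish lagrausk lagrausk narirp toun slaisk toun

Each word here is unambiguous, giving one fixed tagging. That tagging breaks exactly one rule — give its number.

3

Fixed tagging: A P P D A P A.
Checking each rule: R1 pass, R2 pass, R3 fail, R4 pass.
Only rule 3 fails.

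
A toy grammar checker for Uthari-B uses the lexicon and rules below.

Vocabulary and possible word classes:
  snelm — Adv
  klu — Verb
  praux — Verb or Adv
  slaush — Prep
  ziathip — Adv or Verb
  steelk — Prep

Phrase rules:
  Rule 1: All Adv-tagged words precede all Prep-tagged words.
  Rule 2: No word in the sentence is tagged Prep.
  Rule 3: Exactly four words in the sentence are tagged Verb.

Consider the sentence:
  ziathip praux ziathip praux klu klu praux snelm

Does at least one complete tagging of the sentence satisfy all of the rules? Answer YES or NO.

YES

Candidates per position — 1:ziathip {Adv,Verb}; 2:praux {Verb,Adv}; 3:ziathip {Adv,Verb}; 4:praux {Verb,Adv}; 5:klu {Verb}; 6:klu {Verb}; 7:praux {Verb,Adv}; 8:snelm {Adv}.
One satisfying assignment: Adv Adv Verb Adv Verb Verb Verb Adv.
Rule-by-rule: rule 1 holds; rule 2 holds; rule 3 holds.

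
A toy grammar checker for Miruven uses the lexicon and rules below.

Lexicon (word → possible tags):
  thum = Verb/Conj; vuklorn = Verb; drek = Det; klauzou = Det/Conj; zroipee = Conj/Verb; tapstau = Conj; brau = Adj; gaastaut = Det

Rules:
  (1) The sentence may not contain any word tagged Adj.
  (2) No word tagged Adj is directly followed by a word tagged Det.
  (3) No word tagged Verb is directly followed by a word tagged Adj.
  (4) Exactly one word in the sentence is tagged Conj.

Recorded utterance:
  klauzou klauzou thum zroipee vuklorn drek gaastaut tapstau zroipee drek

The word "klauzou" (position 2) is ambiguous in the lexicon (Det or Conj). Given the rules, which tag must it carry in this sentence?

Candidates per position — 1:klauzou {Det,Conj}; 2:klauzou {Det,Conj}; 3:thum {Verb,Conj}; 4:zroipee {Conj,Verb}; 5:vuklorn {Verb}; 6:drek {Det}; 7:gaastaut {Det}; 8:tapstau {Conj}; 9:zroipee {Conj,Verb}; 10:drek {Det}.
Position 1: tagging it Conj would leave rule 4 unsatisfiable, so it must be Det.
Position 2: tagging it Conj would leave rule 4 unsatisfiable, so it must be Det.
Position 3: tagging it Conj would leave rule 4 unsatisfiable, so it must be Verb.
Position 4: tagging it Conj would leave rule 4 unsatisfiable, so it must be Verb.
Position 9: tagging it Conj would leave rule 4 unsatisfiable, so it must be Verb.
So the tagging must be: Det Det Verb Verb Verb Det Det Conj Verb Det.
Verifying each rule — rule 1 satisfied; rule 2 satisfied; rule 3 satisfied; rule 4 satisfied.

Det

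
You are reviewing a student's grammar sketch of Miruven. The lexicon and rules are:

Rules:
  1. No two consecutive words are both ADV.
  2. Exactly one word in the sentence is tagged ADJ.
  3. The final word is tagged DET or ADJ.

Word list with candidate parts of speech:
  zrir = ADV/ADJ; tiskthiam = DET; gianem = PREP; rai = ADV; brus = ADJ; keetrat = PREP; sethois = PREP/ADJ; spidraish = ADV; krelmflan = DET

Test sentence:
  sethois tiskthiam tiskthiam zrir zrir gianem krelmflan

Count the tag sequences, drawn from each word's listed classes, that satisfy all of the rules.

Candidates per position — 1:sethois {PREP,ADJ}; 2:tiskthiam {DET}; 3:tiskthiam {DET}; 4:zrir {ADV,ADJ}; 5:zrir {ADV,ADJ}; 6:gianem {PREP}; 7:krelmflan {DET}.
There are 8 candidate sequences in total.
The sequences that satisfy every rule: PREP DET DET ADV ADJ PREP DET; PREP DET DET ADJ ADV PREP DET.
Count = 2.

2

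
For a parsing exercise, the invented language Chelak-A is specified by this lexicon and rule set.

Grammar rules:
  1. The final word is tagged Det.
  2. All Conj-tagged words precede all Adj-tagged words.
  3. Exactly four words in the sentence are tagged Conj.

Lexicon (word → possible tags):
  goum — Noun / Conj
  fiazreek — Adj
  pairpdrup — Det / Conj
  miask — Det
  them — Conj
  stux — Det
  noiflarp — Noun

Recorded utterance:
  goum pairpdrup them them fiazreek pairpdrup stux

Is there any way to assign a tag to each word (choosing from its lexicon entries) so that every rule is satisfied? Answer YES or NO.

YES

Candidates per position — 1:goum {Noun,Conj}; 2:pairpdrup {Det,Conj}; 3:them {Conj}; 4:them {Conj}; 5:fiazreek {Adj}; 6:pairpdrup {Det,Conj}; 7:stux {Det}.
One satisfying assignment: Conj Conj Conj Conj Adj Det Det.
Checking: rule 1 ok; rule 2 ok; rule 3 ok.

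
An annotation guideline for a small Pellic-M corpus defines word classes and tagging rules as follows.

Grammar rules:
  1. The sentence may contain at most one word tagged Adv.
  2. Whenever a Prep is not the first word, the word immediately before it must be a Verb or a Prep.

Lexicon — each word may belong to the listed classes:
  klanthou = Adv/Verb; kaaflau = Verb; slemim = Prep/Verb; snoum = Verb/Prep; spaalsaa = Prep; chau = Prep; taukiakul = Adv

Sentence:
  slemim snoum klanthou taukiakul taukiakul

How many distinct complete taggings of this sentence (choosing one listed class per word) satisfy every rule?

Candidates per position — 1:slemim {Prep,Verb}; 2:snoum {Verb,Prep}; 3:klanthou {Adv,Verb}; 4:taukiakul {Adv}; 5:taukiakul {Adv}.
There are 8 candidate sequences in total.
Rule 1 cannot be satisfied by any choice of tags from the lexicon.
So there is no consistent tagging.
Count = 0.

0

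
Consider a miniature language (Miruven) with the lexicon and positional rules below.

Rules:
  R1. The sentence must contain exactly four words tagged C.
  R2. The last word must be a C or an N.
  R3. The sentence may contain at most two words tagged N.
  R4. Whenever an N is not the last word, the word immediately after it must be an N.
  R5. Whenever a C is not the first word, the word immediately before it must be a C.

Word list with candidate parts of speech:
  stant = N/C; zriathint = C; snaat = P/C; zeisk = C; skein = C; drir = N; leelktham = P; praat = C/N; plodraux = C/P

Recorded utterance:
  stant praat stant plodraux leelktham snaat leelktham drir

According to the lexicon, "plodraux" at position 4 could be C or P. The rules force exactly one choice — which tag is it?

Candidates per position — 1:stant {N,C}; 2:praat {C,N}; 3:stant {N,C}; 4:plodraux {C,P}; 5:leelktham {P}; 6:snaat {P,C}; 7:leelktham {P}; 8:drir {N}.
Word 1 cannot be N — rule 4 would then fail for every completion. It is C.
Word 2 cannot be N — rule 4 would then fail for every completion. It is C.
Word 3 cannot be N — rule 4 would then fail for every completion. It is C.
Word 6 cannot be C — rule 5 would then fail for every completion. It is P.
Word 4 cannot be P — rule 1 would then fail for every completion. It is C.
The only consistent sequence is: C C C C P P P N.
Verifying each rule — rule 1 ✓; rule 2 ✓; rule 3 ✓; rule 4 ✓; rule 5 ✓.

C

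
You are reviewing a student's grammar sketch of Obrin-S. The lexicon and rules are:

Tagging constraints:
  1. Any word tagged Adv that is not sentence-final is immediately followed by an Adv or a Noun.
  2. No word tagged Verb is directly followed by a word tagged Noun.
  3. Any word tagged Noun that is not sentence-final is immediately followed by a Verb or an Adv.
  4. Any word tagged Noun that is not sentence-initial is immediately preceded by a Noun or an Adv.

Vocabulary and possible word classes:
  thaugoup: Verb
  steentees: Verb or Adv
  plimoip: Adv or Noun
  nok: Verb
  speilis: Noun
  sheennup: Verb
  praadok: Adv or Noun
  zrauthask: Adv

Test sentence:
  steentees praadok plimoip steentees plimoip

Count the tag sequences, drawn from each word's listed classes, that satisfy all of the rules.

Candidates per position — 1:steentees {Verb,Adv}; 2:praadok {Adv,Noun}; 3:plimoip {Adv,Noun}; 4:steentees {Verb,Adv}; 5:plimoip {Adv,Noun}.
There are 32 candidate sequences in total.
Checking each against the rules leaves 12 sequences.
Count = 12.

12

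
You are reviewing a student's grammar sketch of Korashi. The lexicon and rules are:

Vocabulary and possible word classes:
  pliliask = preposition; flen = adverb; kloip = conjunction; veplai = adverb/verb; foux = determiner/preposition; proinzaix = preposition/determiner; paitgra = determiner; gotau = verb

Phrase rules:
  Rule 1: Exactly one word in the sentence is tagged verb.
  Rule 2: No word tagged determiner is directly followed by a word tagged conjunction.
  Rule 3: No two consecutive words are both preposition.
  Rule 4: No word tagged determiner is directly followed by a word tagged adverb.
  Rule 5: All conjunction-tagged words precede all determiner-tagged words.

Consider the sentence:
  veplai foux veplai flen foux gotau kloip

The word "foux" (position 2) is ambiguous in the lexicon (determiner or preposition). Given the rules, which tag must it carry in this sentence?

preposition

Candidates per position — 1:veplai {adverb,verb}; 2:foux {determiner,preposition}; 3:veplai {adverb,verb}; 4:flen {adverb}; 5:foux {determiner,preposition}; 6:gotau {verb}; 7:kloip {conjunction}.
If word 1 were verb, no tagging could satisfy rule 1; so word 1 is adverb.
If word 2 were determiner, no tagging could satisfy rule 5; so word 2 is preposition.
If word 3 were verb, no tagging could satisfy rule 1; so word 3 is adverb.
If word 5 were determiner, no tagging could satisfy rule 5; so word 5 is preposition.
The unique satisfying tagging is: adverb preposition adverb adverb preposition verb conjunction.
Rule-by-rule: rule 1 holds; rule 2 holds; rule 3 holds; rule 4 holds; rule 5 holds.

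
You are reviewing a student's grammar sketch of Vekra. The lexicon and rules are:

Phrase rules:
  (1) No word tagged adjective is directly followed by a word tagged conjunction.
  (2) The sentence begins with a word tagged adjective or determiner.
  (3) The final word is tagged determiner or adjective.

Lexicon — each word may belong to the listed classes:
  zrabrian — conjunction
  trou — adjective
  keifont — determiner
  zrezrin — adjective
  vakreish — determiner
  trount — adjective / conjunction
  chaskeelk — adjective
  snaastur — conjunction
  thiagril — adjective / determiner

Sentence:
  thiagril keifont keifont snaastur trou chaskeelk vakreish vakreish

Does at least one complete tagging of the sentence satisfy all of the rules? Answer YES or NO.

Candidates per position — 1:thiagril {adjective,determiner}; 2:keifont {determiner}; 3:keifont {determiner}; 4:snaastur {conjunction}; 5:trou {adjective}; 6:chaskeelk {adjective}; 7:vakreish {determiner}; 8:vakreish {determiner}.
One satisfying assignment: determiner determiner determiner conjunction adjective adjective determiner determiner.
Checking: rule 1 ✓; rule 2 ✓; rule 3 ✓.

YES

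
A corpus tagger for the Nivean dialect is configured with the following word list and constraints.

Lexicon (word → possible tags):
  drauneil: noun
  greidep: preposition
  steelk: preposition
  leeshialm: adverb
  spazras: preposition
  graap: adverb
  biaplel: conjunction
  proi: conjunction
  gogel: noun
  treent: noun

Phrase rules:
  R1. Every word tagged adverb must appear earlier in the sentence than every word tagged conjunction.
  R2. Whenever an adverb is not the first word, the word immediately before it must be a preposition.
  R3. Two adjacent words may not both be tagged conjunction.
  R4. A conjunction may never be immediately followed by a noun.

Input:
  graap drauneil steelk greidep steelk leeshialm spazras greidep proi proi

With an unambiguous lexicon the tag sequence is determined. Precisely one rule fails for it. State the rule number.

Fixed tagging: adverb noun preposition preposition preposition adverb preposition preposition conjunction conjunction.
Applying the rules: R1 pass, R2 pass, R3 fail, R4 pass.
Only rule 3 fails.

3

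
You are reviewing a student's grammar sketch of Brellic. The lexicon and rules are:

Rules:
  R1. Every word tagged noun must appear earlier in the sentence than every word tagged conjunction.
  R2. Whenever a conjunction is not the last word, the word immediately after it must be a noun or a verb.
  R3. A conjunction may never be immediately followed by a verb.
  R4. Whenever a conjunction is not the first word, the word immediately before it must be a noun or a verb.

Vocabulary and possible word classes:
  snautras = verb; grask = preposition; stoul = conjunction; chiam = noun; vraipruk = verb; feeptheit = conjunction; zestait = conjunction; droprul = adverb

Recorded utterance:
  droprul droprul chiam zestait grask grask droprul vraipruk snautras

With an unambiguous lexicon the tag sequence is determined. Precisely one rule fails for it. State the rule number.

Fixed tagging: adverb adverb noun conjunction preposition preposition adverb verb verb.
Applying the rules: R1 pass, R2 fail, R3 pass, R4 pass.
Only rule 2 fails.

2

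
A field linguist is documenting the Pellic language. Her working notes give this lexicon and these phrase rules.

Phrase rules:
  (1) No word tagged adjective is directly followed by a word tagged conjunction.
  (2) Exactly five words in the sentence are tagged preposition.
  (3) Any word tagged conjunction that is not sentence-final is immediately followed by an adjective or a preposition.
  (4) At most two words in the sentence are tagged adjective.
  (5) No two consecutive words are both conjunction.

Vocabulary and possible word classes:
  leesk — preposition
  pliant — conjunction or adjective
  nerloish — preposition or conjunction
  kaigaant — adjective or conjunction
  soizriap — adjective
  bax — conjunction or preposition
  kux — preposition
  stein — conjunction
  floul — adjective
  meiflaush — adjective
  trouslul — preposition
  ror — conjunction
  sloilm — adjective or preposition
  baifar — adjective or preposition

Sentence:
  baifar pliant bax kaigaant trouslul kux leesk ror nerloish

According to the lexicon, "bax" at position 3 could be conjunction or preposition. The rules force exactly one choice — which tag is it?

preposition

Candidates per position — 1:baifar {adjective,preposition}; 2:pliant {conjunction,adjective}; 3:bax {conjunction,preposition}; 4:kaigaant {adjective,conjunction}; 5:trouslul {preposition}; 6:kux {preposition}; 7:leesk {preposition}; 8:ror {conjunction}; 9:nerloish {preposition,conjunction}.
If word 9 were conjunction, no tagging could satisfy rule 3; so word 9 is preposition.
Position 3: the remaining choice is settled jointly with positions 1, 2, 4 — only preposition at position 3 is part of a tagging that satisfies every rule.
The only consistent sequence is: adjective adjective preposition conjunction preposition preposition preposition conjunction preposition.
Checking: rule 1 satisfied; rule 2 satisfied; rule 3 satisfied; rule 4 satisfied; rule 5 satisfied.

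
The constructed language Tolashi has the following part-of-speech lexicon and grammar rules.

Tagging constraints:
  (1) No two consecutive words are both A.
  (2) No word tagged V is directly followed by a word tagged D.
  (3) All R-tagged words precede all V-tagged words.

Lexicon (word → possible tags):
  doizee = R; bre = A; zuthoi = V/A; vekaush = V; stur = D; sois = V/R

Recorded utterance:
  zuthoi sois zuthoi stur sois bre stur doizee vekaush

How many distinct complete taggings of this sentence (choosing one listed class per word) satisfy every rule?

1

Candidates per position — 1:zuthoi {V,A}; 2:sois {V,R}; 3:zuthoi {V,A}; 4:stur {D}; 5:sois {V,R}; 6:bre {A}; 7:stur {D}; 8:doizee {R}; 9:vekaush {V}.
There are 16 candidate sequences in total.
The sequences that satisfy every rule: A R A D R A D R V.
Count = 1.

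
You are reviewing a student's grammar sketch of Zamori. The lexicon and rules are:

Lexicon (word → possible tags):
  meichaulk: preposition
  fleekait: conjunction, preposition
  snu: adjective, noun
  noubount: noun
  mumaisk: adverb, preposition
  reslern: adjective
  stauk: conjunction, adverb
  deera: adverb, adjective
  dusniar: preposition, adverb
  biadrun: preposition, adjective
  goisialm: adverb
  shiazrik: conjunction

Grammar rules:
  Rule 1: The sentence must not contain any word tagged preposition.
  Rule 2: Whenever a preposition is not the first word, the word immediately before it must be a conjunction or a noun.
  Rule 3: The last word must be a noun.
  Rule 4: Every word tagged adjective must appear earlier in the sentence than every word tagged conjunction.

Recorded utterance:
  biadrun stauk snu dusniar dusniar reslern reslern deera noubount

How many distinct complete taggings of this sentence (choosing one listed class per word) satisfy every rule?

Candidates per position — 1:biadrun {preposition,adjective}; 2:stauk {conjunction,adverb}; 3:snu {adjective,noun}; 4:dusniar {preposition,adverb}; 5:dusniar {preposition,adverb}; 6:reslern {adjective}; 7:reslern {adjective}; 8:deera {adverb,adjective}; 9:noubount {noun}.
There are 64 candidate sequences in total.
The sequences that satisfy every rule: adjective adverb adjective adverb adverb adjective adjective adverb noun; adjective adverb adjective adverb adverb adjective adjective adjective noun; adjective adverb noun adverb adverb adjective adjective adverb noun; adjective adverb noun adverb adverb adjective adjective adjective noun.
Count = 4.

4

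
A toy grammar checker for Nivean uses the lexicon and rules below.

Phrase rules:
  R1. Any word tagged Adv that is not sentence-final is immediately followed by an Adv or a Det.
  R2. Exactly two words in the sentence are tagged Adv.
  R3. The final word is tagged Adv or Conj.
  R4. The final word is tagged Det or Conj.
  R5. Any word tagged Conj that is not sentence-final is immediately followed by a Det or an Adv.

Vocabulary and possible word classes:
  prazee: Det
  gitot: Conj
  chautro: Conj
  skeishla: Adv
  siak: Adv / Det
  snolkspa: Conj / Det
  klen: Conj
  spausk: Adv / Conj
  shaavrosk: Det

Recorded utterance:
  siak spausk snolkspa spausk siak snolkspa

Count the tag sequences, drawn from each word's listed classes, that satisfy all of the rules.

Candidates per position — 1:siak {Adv,Det}; 2:spausk {Adv,Conj}; 3:snolkspa {Conj,Det}; 4:spausk {Adv,Conj}; 5:siak {Adv,Det}; 6:snolkspa {Conj,Det}.
There are 64 candidate sequences in total.
The sequences that satisfy every rule: Adv Adv Det Conj Det Conj; Det Adv Det Adv Det Conj.
Count = 2.

2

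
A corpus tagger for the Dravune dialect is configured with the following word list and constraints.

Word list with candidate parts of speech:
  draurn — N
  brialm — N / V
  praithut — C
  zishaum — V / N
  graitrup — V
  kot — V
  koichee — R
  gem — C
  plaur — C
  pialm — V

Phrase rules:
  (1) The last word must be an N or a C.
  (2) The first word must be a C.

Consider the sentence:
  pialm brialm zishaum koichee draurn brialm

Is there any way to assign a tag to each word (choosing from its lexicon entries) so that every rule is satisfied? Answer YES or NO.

NO

Candidates per position — 1:pialm {V}; 2:brialm {N,V}; 3:zishaum {V,N}; 4:koichee {R}; 5:draurn {N}; 6:brialm {N,V}.
Rule 2 cannot be satisfied by any choice of tags from the lexicon.
So there is no consistent tagging.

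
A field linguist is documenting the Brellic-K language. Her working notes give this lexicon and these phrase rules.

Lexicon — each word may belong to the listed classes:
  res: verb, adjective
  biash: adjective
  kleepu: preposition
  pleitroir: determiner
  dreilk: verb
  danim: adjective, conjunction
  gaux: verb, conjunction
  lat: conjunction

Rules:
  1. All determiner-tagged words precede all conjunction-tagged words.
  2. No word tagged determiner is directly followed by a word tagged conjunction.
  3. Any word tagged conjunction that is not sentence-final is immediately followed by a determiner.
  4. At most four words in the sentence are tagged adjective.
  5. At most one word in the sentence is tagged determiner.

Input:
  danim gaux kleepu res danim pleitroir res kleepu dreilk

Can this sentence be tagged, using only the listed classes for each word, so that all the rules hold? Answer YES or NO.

YES

Candidates per position — 1:danim {adjective,conjunction}; 2:gaux {verb,conjunction}; 3:kleepu {preposition}; 4:res {verb,adjective}; 5:danim {adjective,conjunction}; 6:pleitroir {determiner}; 7:res {verb,adjective}; 8:kleepu {preposition}; 9:dreilk {verb}.
One satisfying assignment: adjective verb preposition adjective adjective determiner verb preposition verb.
Rule-by-rule: rule 1 ✓; rule 2 ✓; rule 3 ✓; rule 4 ✓; rule 5 ✓.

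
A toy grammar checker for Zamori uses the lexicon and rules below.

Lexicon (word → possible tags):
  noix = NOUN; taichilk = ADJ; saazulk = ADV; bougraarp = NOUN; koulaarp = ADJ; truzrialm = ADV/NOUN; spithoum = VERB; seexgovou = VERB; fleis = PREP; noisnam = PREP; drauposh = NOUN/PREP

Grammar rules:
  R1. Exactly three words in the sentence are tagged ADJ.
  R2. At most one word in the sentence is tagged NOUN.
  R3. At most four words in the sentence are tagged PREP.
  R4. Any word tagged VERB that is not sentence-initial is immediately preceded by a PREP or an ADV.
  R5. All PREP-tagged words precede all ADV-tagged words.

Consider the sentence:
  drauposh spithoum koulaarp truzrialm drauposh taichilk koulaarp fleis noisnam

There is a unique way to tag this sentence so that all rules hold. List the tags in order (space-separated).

PREP VERB ADJ NOUN PREP ADJ ADJ PREP PREP

Candidates per position — 1:drauposh {NOUN,PREP}; 2:spithoum {VERB}; 3:koulaarp {ADJ}; 4:truzrialm {ADV,NOUN}; 5:drauposh {NOUN,PREP}; 6:taichilk {ADJ}; 7:koulaarp {ADJ}; 8:fleis {PREP}; 9:noisnam {PREP}.
Position 1: NOUN is ruled out by rule 4; that leaves PREP.
Position 4: ADV is ruled out by rule 5; that leaves NOUN.
Position 5: NOUN is ruled out by rule 2; that leaves PREP.
That leaves exactly one tagging: PREP VERB ADJ NOUN PREP ADJ ADJ PREP PREP.
Rule-by-rule: rule 1 holds; rule 2 holds; rule 3 holds; rule 4 holds; rule 5 holds.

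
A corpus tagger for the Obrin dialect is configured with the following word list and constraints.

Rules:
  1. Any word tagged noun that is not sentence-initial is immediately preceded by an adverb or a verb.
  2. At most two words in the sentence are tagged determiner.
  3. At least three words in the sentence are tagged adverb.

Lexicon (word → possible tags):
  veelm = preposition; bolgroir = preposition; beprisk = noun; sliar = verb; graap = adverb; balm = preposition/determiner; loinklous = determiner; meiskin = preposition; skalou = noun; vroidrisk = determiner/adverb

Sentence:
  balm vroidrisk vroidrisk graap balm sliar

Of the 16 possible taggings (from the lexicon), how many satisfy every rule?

4

Candidates per position — 1:balm {preposition,determiner}; 2:vroidrisk {determiner,adverb}; 3:vroidrisk {determiner,adverb}; 4:graap {adverb}; 5:balm {preposition,determiner}; 6:sliar {verb}.
There are 16 candidate sequences in total.
The sequences that satisfy every rule: preposition adverb adverb adverb preposition verb; preposition adverb adverb adverb determiner verb; determiner adverb adverb adverb preposition verb; determiner adverb adverb adverb determiner verb.
Count = 4.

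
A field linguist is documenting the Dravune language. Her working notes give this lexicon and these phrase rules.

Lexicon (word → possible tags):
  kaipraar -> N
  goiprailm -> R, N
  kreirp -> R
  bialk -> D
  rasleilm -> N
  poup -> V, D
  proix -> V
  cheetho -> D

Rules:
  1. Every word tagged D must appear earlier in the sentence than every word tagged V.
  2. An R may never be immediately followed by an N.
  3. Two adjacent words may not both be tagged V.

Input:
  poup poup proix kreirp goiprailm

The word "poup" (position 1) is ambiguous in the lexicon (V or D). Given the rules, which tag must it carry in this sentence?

D

Candidates per position — 1:poup {V,D}; 2:poup {V,D}; 3:proix {V}; 4:kreirp {R}; 5:goiprailm {R,N}.
If word 2 were V, no tagging could satisfy rule 3; so word 2 is D.
If word 5 were N, no tagging could satisfy rule 2; so word 5 is R.
If word 1 were V, no tagging could satisfy rule 1; so word 1 is D.
So the tagging must be: D D V R R.
Verifying each rule — rule 1 ok; rule 2 ok; rule 3 ok.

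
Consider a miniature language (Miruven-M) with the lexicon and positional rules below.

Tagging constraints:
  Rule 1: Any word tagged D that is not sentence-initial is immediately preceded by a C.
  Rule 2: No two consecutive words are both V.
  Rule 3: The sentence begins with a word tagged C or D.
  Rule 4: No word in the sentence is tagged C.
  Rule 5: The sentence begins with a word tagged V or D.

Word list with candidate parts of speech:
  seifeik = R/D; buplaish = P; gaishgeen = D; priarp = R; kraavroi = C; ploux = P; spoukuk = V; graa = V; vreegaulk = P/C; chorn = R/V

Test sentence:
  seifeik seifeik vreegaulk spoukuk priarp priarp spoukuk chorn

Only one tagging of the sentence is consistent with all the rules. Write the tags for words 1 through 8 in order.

Candidates per position — 1:seifeik {R,D}; 2:seifeik {R,D}; 3:vreegaulk {P,C}; 4:spoukuk {V}; 5:priarp {R}; 6:priarp {R}; 7:spoukuk {V}; 8:chorn {R,V}.
Position 1: tagging it R would leave rule 3 unsatisfiable, so it must be D.
Position 2: tagging it D would leave rule 1 unsatisfiable, so it must be R.
Position 3: tagging it C would leave rule 4 unsatisfiable, so it must be P.
Position 8: tagging it V would leave rule 2 unsatisfiable, so it must be R.
The unique satisfying tagging is: D R P V R R V R.
Verifying each rule — rule 1 ✓; rule 2 ✓; rule 3 ✓; rule 4 ✓; rule 5 ✓.

D R P V R R V R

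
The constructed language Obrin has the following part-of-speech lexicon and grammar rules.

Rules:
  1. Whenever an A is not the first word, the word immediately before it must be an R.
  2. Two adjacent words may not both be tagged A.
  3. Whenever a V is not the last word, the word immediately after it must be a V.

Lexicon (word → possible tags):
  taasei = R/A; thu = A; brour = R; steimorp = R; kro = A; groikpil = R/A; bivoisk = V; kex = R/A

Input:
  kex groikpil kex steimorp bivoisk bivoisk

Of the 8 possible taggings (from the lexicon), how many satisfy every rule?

Candidates per position — 1:kex {R,A}; 2:groikpil {R,A}; 3:kex {R,A}; 4:steimorp {R}; 5:bivoisk {V}; 6:bivoisk {V}.
There are 8 candidate sequences in total.
The sequences that satisfy every rule: R R R R V V; R R A R V V; R A R R V V; A R R R V V; A R A R V V.
Count = 5.

5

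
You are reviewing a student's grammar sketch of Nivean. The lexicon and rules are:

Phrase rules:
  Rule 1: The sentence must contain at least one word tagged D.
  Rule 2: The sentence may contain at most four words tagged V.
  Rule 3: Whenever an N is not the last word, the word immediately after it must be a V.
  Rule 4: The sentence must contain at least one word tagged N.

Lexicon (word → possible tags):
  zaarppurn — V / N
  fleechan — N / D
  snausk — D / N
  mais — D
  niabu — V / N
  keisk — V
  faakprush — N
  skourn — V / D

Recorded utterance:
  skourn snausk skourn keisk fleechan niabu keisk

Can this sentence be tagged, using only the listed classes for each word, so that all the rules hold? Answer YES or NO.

Candidates per position — 1:skourn {V,D}; 2:snausk {D,N}; 3:skourn {V,D}; 4:keisk {V}; 5:fleechan {N,D}; 6:niabu {V,N}; 7:keisk {V}.
One satisfying assignment: D D D V N V V.
Check: rule 1 holds; rule 2 holds; rule 3 holds; rule 4 holds.

YES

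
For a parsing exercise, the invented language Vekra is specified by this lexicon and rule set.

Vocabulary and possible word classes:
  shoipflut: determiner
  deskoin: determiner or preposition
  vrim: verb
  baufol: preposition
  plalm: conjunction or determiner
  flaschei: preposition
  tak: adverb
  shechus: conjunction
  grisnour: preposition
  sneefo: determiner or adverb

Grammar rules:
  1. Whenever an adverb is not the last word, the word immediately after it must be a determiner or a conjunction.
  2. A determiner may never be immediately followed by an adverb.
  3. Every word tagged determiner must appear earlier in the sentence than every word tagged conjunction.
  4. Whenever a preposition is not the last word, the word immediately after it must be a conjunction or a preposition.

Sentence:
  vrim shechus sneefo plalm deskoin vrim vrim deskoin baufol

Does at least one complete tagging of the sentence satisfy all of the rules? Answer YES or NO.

NO

Candidates per position — 1:vrim {verb}; 2:shechus {conjunction}; 3:sneefo {determiner,adverb}; 4:plalm {conjunction,determiner}; 5:deskoin {determiner,preposition}; 6:vrim {verb}; 7:vrim {verb}; 8:deskoin {determiner,preposition}; 9:baufol {preposition}.
Every candidate sequence violates at least one rule; no consistent tagging exists.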